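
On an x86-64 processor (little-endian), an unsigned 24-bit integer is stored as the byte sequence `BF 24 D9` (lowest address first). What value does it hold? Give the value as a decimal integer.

In little-endian order the low byte comes first in memory.
Reassemble most-significant byte first: D9 24 BF → 0xD924BF.
0xD924BF = 14230719.

14230719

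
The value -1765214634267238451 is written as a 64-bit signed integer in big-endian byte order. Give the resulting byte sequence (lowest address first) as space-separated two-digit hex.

E7 80 B2 A4 84 2E 1F CD

Two's complement of -1765214634267238451 in 64 bits: 1765214634267238451 = 0x187F4D5B7BD1E033; invert → 0xE780B2A4842E1FCC; add 1 → 0xE780B2A4842E1FCD.
Split into bytes (most-significant first): E7 80 B2 A4 84 2E 1F CD.
In big-endian order the high byte comes first in memory.
So the memory order matches the most-significant-first order: E7 80 B2 A4 84 2E 1F CD.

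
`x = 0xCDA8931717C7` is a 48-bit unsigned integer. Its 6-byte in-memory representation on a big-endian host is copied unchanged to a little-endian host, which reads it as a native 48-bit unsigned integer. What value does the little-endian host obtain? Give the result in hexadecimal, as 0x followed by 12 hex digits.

Stored big-endian, the bytes at ascending addresses are CD A8 93 17 17 C7.
Read back as little-endian, the first byte is least significant, giving 0xC7171793A8CD.

0xC7171793A8CD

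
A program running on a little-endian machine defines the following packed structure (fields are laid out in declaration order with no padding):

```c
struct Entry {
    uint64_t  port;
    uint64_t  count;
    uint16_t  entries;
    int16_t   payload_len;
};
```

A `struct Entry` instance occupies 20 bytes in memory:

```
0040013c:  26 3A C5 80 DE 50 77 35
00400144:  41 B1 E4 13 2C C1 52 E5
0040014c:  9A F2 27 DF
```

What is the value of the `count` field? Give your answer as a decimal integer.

16524482377832247617

`count` follows `port` (8 bytes), so it starts at byte offset 8 and occupies 8 bytes.
Bytes at offsets 8..15: 41 B1 E4 13 2C C1 52 E5.
Little-endian: lowest address holds the least-significant byte.
Reassemble most-significant byte first: E5 52 C1 2C 13 E4 B1 41 → 0xE552C12C13E4B141.
0xE552C12C13E4B141 = 16524482377832247617.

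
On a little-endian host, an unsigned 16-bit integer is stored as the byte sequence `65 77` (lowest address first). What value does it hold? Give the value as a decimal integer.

Little-endian: lowest address holds the least-significant byte.
Reassemble most-significant byte first: 77 65 → 0x7765.
0x7765 = 30565.

30565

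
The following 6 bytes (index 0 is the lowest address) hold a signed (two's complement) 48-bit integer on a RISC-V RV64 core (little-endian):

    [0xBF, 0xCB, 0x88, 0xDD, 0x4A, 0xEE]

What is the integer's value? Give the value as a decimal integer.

-19469664990273

Little-endian stores the least-significant byte at the lowest address.
Reassemble most-significant byte first: EE 4A DD 88 CB BF → 0xEE4ADD88CBBF.
Top bit is set, so as a signed 48-bit value this is 0xEE4ADD88CBBF − 2^48 = -19469664990273.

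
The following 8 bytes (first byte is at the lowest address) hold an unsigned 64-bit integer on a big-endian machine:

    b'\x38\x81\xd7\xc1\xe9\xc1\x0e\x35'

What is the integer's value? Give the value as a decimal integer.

In big-endian order the high byte comes first in memory.
The bytes are already most-significant first: 0x3881D7C1E9C10E35.
0x3881D7C1E9C10E35 = 4071772765970042421.

4071772765970042421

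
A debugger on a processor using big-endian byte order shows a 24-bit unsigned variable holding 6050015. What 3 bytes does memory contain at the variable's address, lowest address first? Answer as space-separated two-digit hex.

6050015 in hexadecimal, padded to 24 bits, is 0x5C50DF.
Split into bytes (most-significant first): 5C 50 DF.
Big-endian: lowest address holds the most-significant byte.
So the memory order matches the most-significant-first order: 5C 50 DF.

5C 50 DF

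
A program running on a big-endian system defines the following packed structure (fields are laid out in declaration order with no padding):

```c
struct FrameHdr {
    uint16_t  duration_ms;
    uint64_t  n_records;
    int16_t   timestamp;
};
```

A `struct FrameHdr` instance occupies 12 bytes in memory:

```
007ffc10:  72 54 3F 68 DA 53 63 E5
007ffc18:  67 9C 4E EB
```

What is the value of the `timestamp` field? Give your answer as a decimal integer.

`timestamp` follows `duration_ms` (2 B), `n_records` (8 B), so it starts at offset 2 + 8 = 10 and occupies 2 bytes.
Bytes at offsets 10..11: 4E EB.
Big-endian: lowest address holds the most-significant byte.
The bytes are already most-significant first: 0x4EEB.
0x4EEB = 20203.

20203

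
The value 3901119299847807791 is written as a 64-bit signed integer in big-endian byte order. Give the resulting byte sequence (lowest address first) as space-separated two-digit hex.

3901119299847807791 in hexadecimal, padded to 64 bits, is 0x36238F558DD9632F.
Split into bytes (most-significant first): 36 23 8F 55 8D D9 63 2F.
In big-endian order the high byte comes first in memory.
So the memory order matches the most-significant-first order: 36 23 8F 55 8D D9 63 2F.

36 23 8F 55 8D D9 63 2F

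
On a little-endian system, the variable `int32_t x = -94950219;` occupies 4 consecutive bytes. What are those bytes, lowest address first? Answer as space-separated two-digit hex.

B5 2C 57 FA

Two's complement of -94950219 in 32 bits: 94950219 = 0x05A8D34B; invert → 0xFA572CB4; add 1 → 0xFA572CB5.
Split into bytes (most-significant first): FA 57 2C B5.
Little-endian stores the least-significant byte at the lowest address.
So at ascending addresses the bytes are B5 2C 57 FA.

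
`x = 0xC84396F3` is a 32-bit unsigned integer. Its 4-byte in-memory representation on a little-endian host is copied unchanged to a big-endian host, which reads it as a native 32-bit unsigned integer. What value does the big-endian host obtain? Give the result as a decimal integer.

Stored little-endian, the bytes at ascending addresses are F3 96 43 C8.
Read back as big-endian, the last byte is least significant, giving 0xF39643C8.
0xF39643C8 = 4086711240.

4086711240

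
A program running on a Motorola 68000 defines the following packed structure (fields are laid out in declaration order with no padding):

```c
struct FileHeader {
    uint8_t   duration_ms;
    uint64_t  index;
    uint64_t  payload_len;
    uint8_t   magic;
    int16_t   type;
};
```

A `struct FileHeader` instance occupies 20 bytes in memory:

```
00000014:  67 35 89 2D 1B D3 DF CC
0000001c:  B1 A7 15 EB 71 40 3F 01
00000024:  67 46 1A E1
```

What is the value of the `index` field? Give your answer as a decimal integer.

`index` follows `duration_ms` (1 byte), so it starts at byte offset 1 and occupies 8 bytes.
Bytes at offsets 1..8: 35 89 2D 1B D3 DF CC B1.
Big-endian: lowest address holds the most-significant byte.
The bytes are already most-significant first: 0x35892D1BD3DFCCB1.
0x35892D1BD3DFCCB1 = 3857664153361566897.

3857664153361566897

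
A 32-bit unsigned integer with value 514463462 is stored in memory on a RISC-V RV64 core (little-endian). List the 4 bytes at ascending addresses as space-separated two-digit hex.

E6 16 AA 1E

514463462 in hexadecimal, padded to 32 bits, is 0x1EAA16E6.
Split into bytes (most-significant first): 1E AA 16 E6.
In little-endian order the low byte comes first in memory.
So at ascending addresses the bytes are E6 16 AA 1E.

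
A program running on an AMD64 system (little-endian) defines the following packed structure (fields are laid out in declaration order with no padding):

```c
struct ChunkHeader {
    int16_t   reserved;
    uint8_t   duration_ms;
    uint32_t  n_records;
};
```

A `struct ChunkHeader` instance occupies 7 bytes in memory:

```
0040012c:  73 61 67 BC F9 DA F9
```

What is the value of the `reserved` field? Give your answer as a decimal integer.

`reserved` is the first field, at byte offset 0, occupying 2 bytes.
Bytes at offsets 0..1: 73 61.
Little-endian: lowest address holds the least-significant byte.
Reassemble most-significant byte first: 61 73 → 0x6173.
0x6173 = 24947.

24947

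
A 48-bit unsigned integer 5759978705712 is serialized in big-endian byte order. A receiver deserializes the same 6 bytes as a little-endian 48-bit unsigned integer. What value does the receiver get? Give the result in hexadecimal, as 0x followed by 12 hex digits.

0x30137C193D05

5759978705712 in 48-bit hexadecimal is 0x053D197C1330.
Stored big-endian, the bytes at ascending addresses are 05 3D 19 7C 13 30.
Read back as little-endian, the first byte is least significant, giving 0x30137C193D05.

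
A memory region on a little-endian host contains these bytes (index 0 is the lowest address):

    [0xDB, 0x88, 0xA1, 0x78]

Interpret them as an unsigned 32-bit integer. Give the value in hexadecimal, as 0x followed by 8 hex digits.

Little-endian stores the least-significant byte at the lowest address.
Reassemble most-significant byte first: 78 A1 88 DB → 0x78A188DB.

0x78A188DB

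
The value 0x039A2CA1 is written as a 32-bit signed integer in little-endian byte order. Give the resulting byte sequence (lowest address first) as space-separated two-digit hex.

Split into bytes (most-significant first): 03 9A 2C A1.
Little-endian: lowest address holds the least-significant byte.
So at ascending addresses the bytes are A1 2C 9A 03.

A1 2C 9A 03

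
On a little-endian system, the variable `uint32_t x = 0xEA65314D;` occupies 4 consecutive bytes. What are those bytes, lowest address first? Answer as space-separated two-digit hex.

4D 31 65 EA

Split into bytes (most-significant first): EA 65 31 4D.
Little-endian: lowest address holds the least-significant byte.
So at ascending addresses the bytes are 4D 31 65 EA.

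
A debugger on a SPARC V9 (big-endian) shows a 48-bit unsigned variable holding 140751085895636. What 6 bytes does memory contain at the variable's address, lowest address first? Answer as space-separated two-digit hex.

140751085895636 in hexadecimal, padded to 48 bits, is 0x80032A79FFD4.
Split into bytes (most-significant first): 80 03 2A 79 FF D4.
Big-endian stores the most-significant byte at the lowest address.
So the memory order matches the most-significant-first order: 80 03 2A 79 FF D4.

80 03 2A 79 FF D4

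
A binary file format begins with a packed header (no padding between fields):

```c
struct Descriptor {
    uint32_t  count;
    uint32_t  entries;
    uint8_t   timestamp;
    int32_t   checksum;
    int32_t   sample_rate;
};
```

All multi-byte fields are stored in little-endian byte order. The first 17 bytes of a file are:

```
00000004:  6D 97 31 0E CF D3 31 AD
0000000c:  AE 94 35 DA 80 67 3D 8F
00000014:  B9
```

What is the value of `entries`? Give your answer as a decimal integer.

2905723855

`entries` follows `count` (4 bytes), so it starts at byte offset 4 and occupies 4 bytes.
Bytes at offsets 4..7: CF D3 31 AD.
Little-endian stores the least-significant byte at the lowest address.
Reassemble most-significant byte first: AD 31 D3 CF → 0xAD31D3CF.
0xAD31D3CF = 2905723855.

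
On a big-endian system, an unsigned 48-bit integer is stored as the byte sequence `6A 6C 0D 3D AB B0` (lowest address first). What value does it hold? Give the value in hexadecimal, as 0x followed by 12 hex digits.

Big-endian: lowest address holds the most-significant byte.
The bytes are already most-significant first: 0x6A6C0D3DABB0.

0x6A6C0D3DABB0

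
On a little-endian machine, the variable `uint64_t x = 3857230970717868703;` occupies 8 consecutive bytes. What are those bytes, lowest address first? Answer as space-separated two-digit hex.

9F 12 46 A2 21 A3 87 35

3857230970717868703 in hexadecimal, padded to 64 bits, is 0x3587A321A246129F.
Split into bytes (most-significant first): 35 87 A3 21 A2 46 12 9F.
In little-endian order the low byte comes first in memory.
So at ascending addresses the bytes are 9F 12 46 A2 21 A3 87 35.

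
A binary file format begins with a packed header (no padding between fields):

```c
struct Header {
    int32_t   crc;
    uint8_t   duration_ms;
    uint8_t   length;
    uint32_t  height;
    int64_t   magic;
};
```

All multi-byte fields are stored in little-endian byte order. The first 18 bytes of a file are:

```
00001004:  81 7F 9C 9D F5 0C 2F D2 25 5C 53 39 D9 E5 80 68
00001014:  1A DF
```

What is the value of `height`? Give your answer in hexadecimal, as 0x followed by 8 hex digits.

0x5C25D22F

`height` follows `crc` (4 B), `duration_ms` (1 B), `length` (1 B), so it starts at offset 4 + 1 + 1 = 6 and occupies 4 bytes.
Bytes at offsets 6..9: 2F D2 25 5C.
In little-endian order the low byte comes first in memory.
Reassemble most-significant byte first: 5C 25 D2 2F → 0x5C25D22F.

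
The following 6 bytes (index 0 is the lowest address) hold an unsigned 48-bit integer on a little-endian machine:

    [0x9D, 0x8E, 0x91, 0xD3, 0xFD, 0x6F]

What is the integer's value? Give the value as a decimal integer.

123135966940829

Little-endian: lowest address holds the least-significant byte.
Reassemble most-significant byte first: 6F FD D3 91 8E 9D → 0x6FFDD3918E9D.
0x6FFDD3918E9D = 123135966940829.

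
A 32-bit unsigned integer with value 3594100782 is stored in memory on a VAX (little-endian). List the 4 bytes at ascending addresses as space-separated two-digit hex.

2E A0 39 D6

3594100782 in hexadecimal, padded to 32 bits, is 0xD639A02E.
Split into bytes (most-significant first): D6 39 A0 2E.
Little-endian: lowest address holds the least-significant byte.
So at ascending addresses the bytes are 2E A0 39 D6.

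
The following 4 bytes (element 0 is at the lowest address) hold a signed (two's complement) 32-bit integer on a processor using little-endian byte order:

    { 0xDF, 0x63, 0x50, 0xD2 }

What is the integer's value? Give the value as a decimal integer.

-766483489

In little-endian order the low byte comes first in memory.
Reassemble most-significant byte first: D2 50 63 DF → 0xD25063DF.
Top bit is set, so as a signed 32-bit value this is 0xD25063DF − 2^32 = -766483489.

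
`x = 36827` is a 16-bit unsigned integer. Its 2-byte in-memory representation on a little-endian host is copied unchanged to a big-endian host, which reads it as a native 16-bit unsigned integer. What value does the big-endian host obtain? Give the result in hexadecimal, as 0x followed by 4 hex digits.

0xDB8F

36827 in 16-bit hexadecimal is 0x8FDB.
Stored little-endian, the bytes at ascending addresses are DB 8F.
Read back as big-endian, the last byte is least significant, giving 0xDB8F.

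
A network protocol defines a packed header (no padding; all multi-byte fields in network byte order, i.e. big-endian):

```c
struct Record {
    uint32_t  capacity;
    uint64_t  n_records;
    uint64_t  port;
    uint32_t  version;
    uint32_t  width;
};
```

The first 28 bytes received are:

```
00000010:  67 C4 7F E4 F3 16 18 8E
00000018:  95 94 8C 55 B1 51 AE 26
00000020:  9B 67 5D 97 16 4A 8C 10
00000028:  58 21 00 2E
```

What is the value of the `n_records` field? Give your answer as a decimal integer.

`n_records` follows `capacity` (4 bytes), so it starts at byte offset 4 and occupies 8 bytes.
Bytes at offsets 4..11: F3 16 18 8E 95 94 8C 55.
Big-endian: lowest address holds the most-significant byte.
The bytes are already most-significant first: 0xF316188E95948C55.
0xF316188E95948C55 = 17516214801378085973.

17516214801378085973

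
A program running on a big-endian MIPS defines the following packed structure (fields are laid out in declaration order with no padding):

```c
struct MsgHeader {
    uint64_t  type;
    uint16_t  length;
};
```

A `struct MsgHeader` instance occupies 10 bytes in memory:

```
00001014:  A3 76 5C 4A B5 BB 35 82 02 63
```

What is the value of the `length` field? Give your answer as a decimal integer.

611

`length` follows `type` (8 bytes), so it starts at byte offset 8 and occupies 2 bytes.
Bytes at offsets 8..9: 02 63.
Big-endian stores the most-significant byte at the lowest address.
The bytes are already most-significant first: 0x0263.
0x0263 = 611.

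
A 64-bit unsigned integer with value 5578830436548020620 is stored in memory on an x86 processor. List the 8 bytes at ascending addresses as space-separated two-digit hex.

8C 09 95 60 B9 FC 6B 4D

5578830436548020620 in hexadecimal, padded to 64 bits, is 0x4D6BFCB96095098C.
Split into bytes (most-significant first): 4D 6B FC B9 60 95 09 8C.
In little-endian order the low byte comes first in memory.
So at ascending addresses the bytes are 8C 09 95 60 B9 FC 6B 4D.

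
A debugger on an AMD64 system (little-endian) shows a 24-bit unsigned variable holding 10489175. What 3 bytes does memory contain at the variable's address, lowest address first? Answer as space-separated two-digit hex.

10489175 in hexadecimal, padded to 24 bits, is 0xA00D57.
Split into bytes (most-significant first): A0 0D 57.
Little-endian stores the least-significant byte at the lowest address.
So at ascending addresses the bytes are 57 0D A0.

57 0D A0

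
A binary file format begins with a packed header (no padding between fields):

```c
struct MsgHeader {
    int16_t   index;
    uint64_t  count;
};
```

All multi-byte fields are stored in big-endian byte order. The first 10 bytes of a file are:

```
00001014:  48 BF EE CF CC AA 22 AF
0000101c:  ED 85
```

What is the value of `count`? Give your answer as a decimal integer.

17208197732304416133

`count` follows `index` (2 bytes), so it starts at byte offset 2 and occupies 8 bytes.
Bytes at offsets 2..9: EE CF CC AA 22 AF ED 85.
Big-endian: lowest address holds the most-significant byte.
The bytes are already most-significant first: 0xEECFCCAA22AFED85.
0xEECFCCAA22AFED85 = 17208197732304416133.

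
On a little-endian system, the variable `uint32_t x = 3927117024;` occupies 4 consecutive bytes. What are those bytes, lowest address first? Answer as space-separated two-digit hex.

3927117024 in hexadecimal, padded to 32 bits, is 0xEA130CE0.
Split into bytes (most-significant first): EA 13 0C E0.
Little-endian: lowest address holds the least-significant byte.
So at ascending addresses the bytes are E0 0C 13 EA.

E0 0C 13 EA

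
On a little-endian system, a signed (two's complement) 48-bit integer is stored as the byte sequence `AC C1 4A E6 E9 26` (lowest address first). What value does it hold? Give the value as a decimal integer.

In little-endian order the low byte comes first in memory.
Reassemble most-significant byte first: 26 E9 E6 4A C1 AC → 0x26E9E64AC1AC.
0x26E9E64AC1AC = 42786032894380.

42786032894380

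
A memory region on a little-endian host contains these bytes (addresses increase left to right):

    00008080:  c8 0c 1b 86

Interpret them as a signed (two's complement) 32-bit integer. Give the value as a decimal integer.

Little-endian: lowest address holds the least-significant byte.
Reassemble most-significant byte first: 86 1B 0C C8 → 0x861B0CC8.
Top bit is set, so as a signed 32-bit value this is 0x861B0CC8 − 2^32 = -2045047608.

-2045047608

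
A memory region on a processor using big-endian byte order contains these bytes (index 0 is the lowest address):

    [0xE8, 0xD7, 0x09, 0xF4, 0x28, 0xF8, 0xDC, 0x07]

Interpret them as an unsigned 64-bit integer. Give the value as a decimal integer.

Big-endian: lowest address holds the most-significant byte.
The bytes are already most-significant first: 0xE8D709F428F8DC07.
0xE8D709F428F8DC07 = 16777889881056140295.

16777889881056140295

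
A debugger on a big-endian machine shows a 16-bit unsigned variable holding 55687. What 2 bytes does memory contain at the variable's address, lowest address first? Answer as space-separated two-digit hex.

D9 87

55687 in hexadecimal, padded to 16 bits, is 0xD987.
Split into bytes (most-significant first): D9 87.
In big-endian order the high byte comes first in memory.
So the memory order matches the most-significant-first order: D9 87.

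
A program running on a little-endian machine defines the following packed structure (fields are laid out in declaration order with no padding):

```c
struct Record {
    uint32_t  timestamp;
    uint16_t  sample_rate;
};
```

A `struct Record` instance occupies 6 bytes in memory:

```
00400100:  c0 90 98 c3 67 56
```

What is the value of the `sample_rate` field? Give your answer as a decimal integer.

`sample_rate` follows `timestamp` (4 bytes), so it starts at byte offset 4 and occupies 2 bytes.
Bytes at offsets 4..5: 67 56.
Little-endian: lowest address holds the least-significant byte.
Reassemble most-significant byte first: 56 67 → 0x5667.
0x5667 = 22119.

22119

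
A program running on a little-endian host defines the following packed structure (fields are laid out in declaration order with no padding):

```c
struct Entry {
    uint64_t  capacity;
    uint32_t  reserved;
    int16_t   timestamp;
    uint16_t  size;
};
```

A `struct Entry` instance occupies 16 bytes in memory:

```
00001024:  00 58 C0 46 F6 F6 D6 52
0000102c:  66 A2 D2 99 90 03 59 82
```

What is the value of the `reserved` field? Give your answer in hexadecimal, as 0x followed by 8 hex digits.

0x99D2A266

`reserved` follows `capacity` (8 bytes), so it starts at byte offset 8 and occupies 4 bytes.
Bytes at offsets 8..11: 66 A2 D2 99.
Little-endian: lowest address holds the least-significant byte.
Reassemble most-significant byte first: 99 D2 A2 66 → 0x99D2A266.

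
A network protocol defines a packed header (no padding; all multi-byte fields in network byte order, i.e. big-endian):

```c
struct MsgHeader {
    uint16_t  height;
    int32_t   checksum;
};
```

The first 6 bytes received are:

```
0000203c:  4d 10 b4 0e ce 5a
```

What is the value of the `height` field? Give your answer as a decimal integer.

`height` is the first field, at byte offset 0, occupying 2 bytes.
Bytes at offsets 0..1: 4D 10.
Big-endian: lowest address holds the most-significant byte.
The bytes are already most-significant first: 0x4D10.
0x4D10 = 19728.

19728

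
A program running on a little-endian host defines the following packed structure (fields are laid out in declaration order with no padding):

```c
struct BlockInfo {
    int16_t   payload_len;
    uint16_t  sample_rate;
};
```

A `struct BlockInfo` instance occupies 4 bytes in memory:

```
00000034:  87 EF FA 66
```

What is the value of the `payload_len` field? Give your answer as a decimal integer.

-4217

`payload_len` is the first field, at byte offset 0, occupying 2 bytes.
Bytes at offsets 0..1: 87 EF.
In little-endian order the low byte comes first in memory.
Reassemble most-significant byte first: EF 87 → 0xEF87.
Top bit is set, so as a signed 16-bit value this is 0xEF87 − 2^16 = -4217.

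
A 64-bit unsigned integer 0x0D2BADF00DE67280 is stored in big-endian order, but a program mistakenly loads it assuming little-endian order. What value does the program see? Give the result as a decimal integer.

9255713131746634509

Stored big-endian, the bytes at ascending addresses are 0D 2B AD F0 0D E6 72 80.
Read back as little-endian, the first byte is least significant, giving 0x8072E60DF0AD2B0D.
0x8072E60DF0AD2B0D = 9255713131746634509.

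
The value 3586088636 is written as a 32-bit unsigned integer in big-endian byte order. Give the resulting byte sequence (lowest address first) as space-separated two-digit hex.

3586088636 in hexadecimal, padded to 32 bits, is 0xD5BF5EBC.
Split into bytes (most-significant first): D5 BF 5E BC.
Big-endian: lowest address holds the most-significant byte.
So the memory order matches the most-significant-first order: D5 BF 5E BC.

D5 BF 5E BC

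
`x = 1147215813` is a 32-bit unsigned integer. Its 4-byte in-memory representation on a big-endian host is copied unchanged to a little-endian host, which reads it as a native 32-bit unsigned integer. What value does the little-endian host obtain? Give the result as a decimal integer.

3307168068

1147215813 in 32-bit hexadecimal is 0x44611FC5.
Stored big-endian, the bytes at ascending addresses are 44 61 1F C5.
Read back as little-endian, the first byte is least significant, giving 0xC51F6144.
0xC51F6144 = 3307168068.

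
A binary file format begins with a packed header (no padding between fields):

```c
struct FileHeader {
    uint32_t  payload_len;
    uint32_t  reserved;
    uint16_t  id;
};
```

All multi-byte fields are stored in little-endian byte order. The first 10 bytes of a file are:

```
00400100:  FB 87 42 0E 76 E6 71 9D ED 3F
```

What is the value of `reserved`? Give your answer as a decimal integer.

`reserved` follows `payload_len` (4 bytes), so it starts at byte offset 4 and occupies 4 bytes.
Bytes at offsets 4..7: 76 E6 71 9D.
In little-endian order the low byte comes first in memory.
Reassemble most-significant byte first: 9D 71 E6 76 → 0x9D71E676.
0x9D71E676 = 2641487478.

2641487478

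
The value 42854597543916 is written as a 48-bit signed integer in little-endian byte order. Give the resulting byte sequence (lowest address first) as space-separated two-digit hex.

42854597543916 in hexadecimal, padded to 48 bits, is 0x26F9DD1047EC.
Split into bytes (most-significant first): 26 F9 DD 10 47 EC.
Little-endian: lowest address holds the least-significant byte.
So at ascending addresses the bytes are EC 47 10 DD F9 26.

EC 47 10 DD F9 26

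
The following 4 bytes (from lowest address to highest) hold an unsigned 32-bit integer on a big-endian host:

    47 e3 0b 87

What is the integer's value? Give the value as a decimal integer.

Big-endian: lowest address holds the most-significant byte.
The bytes are already most-significant first: 0x47E30B87.
0x47E30B87 = 1206061959.

1206061959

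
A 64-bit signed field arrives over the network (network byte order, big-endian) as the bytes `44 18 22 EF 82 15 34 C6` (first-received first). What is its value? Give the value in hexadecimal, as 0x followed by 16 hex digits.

0x441822EF821534C6

In big-endian order the high byte comes first in memory.
The bytes are already most-significant first: 0x441822EF821534C6.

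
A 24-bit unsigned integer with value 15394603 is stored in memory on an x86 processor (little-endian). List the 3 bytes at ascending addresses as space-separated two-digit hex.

2B E7 EA

15394603 in hexadecimal, padded to 24 bits, is 0xEAE72B.
Split into bytes (most-significant first): EA E7 2B.
Little-endian: lowest address holds the least-significant byte.
So at ascending addresses the bytes are 2B E7 EA.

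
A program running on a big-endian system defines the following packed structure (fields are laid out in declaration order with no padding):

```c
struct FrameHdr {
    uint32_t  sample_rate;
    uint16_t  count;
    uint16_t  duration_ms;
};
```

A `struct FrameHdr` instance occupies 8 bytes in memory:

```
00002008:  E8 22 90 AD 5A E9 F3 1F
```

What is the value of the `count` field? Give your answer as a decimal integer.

`count` follows `sample_rate` (4 bytes), so it starts at byte offset 4 and occupies 2 bytes.
Bytes at offsets 4..5: 5A E9.
Big-endian: lowest address holds the most-significant byte.
The bytes are already most-significant first: 0x5AE9.
0x5AE9 = 23273.

23273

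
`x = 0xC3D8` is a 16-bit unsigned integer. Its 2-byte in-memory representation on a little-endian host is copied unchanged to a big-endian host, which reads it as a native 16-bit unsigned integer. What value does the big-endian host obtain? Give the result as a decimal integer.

55491

Stored little-endian, the bytes at ascending addresses are D8 C3.
Read back as big-endian, the last byte is least significant, giving 0xD8C3.
0xD8C3 = 55491.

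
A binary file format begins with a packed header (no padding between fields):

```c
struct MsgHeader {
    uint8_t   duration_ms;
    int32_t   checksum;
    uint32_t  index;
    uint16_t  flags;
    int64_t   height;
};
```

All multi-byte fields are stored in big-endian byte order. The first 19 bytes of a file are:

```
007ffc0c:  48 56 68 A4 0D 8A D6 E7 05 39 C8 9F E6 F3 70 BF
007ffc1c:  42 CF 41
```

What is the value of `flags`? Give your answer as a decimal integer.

14792

`flags` follows `duration_ms` (1 B), `checksum` (4 B), `index` (4 B), so it starts at offset 1 + 4 + 4 = 9 and occupies 2 bytes.
Bytes at offsets 9..10: 39 C8.
Big-endian stores the most-significant byte at the lowest address.
The bytes are already most-significant first: 0x39C8.
0x39C8 = 14792.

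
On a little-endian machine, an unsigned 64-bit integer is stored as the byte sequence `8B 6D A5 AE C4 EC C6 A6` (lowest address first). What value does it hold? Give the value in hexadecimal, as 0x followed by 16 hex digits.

0xA6C6ECC4AEA56D8B

Little-endian: lowest address holds the least-significant byte.
Reassemble most-significant byte first: A6 C6 EC C4 AE A5 6D 8B → 0xA6C6ECC4AEA56D8B.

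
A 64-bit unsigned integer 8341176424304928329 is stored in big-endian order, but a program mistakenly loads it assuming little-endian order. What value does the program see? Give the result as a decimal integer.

8341176424304928329 in 64-bit hexadecimal is 0x73C1CFC3B38EE649.
Stored big-endian, the bytes at ascending addresses are 73 C1 CF C3 B3 8E E6 49.
Read back as little-endian, the first byte is least significant, giving 0x49E68EB3C3CFC173.
0x49E68EB3C3CFC173 = 5325100512147652979.

5325100512147652979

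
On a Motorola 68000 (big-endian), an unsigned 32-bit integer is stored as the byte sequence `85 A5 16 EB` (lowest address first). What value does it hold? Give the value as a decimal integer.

2242189035

Big-endian: lowest address holds the most-significant byte.
The bytes are already most-significant first: 0x85A516EB.
0x85A516EB = 2242189035.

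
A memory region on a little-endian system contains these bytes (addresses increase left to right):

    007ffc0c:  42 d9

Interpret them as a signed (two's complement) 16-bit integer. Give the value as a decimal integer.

In little-endian order the low byte comes first in memory.
Reassemble most-significant byte first: D9 42 → 0xD942.
Top bit is set, so as a signed 16-bit value this is 0xD942 − 2^16 = -9918.

-9918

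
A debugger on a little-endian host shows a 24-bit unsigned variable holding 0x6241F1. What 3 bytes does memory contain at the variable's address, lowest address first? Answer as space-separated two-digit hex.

Split into bytes (most-significant first): 62 41 F1.
Little-endian stores the least-significant byte at the lowest address.
So at ascending addresses the bytes are F1 41 62.

F1 41 62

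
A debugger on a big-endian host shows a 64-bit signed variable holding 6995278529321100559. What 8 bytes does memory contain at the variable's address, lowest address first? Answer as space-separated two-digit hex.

61 14 38 C2 85 19 E5 0F

6995278529321100559 in hexadecimal, padded to 64 bits, is 0x611438C28519E50F.
Split into bytes (most-significant first): 61 14 38 C2 85 19 E5 0F.
Big-endian: lowest address holds the most-significant byte.
So the memory order matches the most-significant-first order: 61 14 38 C2 85 19 E5 0F.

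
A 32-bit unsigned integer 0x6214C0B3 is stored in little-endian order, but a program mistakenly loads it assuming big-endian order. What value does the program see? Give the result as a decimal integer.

3015709794

Stored little-endian, the bytes at ascending addresses are B3 C0 14 62.
Read back as big-endian, the last byte is least significant, giving 0xB3C01462.
0xB3C01462 = 3015709794.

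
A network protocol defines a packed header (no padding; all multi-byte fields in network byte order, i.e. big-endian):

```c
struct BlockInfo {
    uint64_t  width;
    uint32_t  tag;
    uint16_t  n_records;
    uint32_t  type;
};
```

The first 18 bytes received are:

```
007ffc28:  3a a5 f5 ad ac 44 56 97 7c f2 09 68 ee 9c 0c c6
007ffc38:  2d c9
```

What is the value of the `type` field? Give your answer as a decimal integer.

`type` follows `width` (8 B), `tag` (4 B), `n_records` (2 B), so it starts at offset 8 + 4 + 2 = 14 and occupies 4 bytes.
Bytes at offsets 14..17: 0C C6 2D C9.
Big-endian: lowest address holds the most-significant byte.
The bytes are already most-significant first: 0x0CC62DC9.
0x0CC62DC9 = 214314441.

214314441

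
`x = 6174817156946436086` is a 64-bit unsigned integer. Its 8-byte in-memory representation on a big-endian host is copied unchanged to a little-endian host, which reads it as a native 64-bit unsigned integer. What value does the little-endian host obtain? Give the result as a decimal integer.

6174817156946436086 in 64-bit hexadecimal is 0x55B15B7D18C79FF6.
Stored big-endian, the bytes at ascending addresses are 55 B1 5B 7D 18 C7 9F F6.
Read back as little-endian, the first byte is least significant, giving 0xF69FC7187D5BB155.
0xF69FC7187D5BB155 = 17771141562623570261.

17771141562623570261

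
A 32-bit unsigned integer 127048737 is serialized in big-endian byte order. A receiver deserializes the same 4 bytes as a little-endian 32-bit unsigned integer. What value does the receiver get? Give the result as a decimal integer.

563909127

127048737 in 32-bit hexadecimal is 0x07929C21.
Stored big-endian, the bytes at ascending addresses are 07 92 9C 21.
Read back as little-endian, the first byte is least significant, giving 0x219C9207.
0x219C9207 = 563909127.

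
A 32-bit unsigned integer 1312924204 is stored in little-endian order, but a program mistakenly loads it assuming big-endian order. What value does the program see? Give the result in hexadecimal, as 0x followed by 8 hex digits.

0x2CA2414E

1312924204 in 32-bit hexadecimal is 0x4E41A22C.
Stored little-endian, the bytes at ascending addresses are 2C A2 41 4E.
Read back as big-endian, the last byte is least significant, giving 0x2CA2414E.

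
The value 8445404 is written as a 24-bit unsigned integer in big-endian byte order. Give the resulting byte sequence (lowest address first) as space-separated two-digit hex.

80 DD DC

8445404 in hexadecimal, padded to 24 bits, is 0x80DDDC.
Split into bytes (most-significant first): 80 DD DC.
In big-endian order the high byte comes first in memory.
So the memory order matches the most-significant-first order: 80 DD DC.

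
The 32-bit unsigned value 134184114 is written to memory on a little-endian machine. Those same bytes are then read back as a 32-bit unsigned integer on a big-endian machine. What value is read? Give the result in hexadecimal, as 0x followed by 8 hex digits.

134184114 in 32-bit hexadecimal is 0x07FF7CB2.
Stored little-endian, the bytes at ascending addresses are B2 7C FF 07.
Read back as big-endian, the last byte is least significant, giving 0xB27CFF07.

0xB27CFF07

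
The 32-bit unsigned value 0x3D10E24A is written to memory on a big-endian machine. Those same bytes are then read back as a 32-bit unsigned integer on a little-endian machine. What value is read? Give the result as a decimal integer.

Stored big-endian, the bytes at ascending addresses are 3D 10 E2 4A.
Read back as little-endian, the first byte is least significant, giving 0x4AE2103D.
0x4AE2103D = 1256329277.

1256329277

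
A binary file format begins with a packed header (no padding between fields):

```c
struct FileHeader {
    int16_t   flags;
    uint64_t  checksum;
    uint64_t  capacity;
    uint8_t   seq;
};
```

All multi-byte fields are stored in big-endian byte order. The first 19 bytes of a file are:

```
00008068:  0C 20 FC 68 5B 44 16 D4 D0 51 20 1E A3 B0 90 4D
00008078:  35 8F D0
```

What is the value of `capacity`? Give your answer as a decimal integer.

2314467237245564303

`capacity` follows `flags` (2 B), `checksum` (8 B), so it starts at offset 2 + 8 = 10 and occupies 8 bytes.
Bytes at offsets 10..17: 20 1E A3 B0 90 4D 35 8F.
In big-endian order the high byte comes first in memory.
The bytes are already most-significant first: 0x201EA3B0904D358F.
0x201EA3B0904D358F = 2314467237245564303.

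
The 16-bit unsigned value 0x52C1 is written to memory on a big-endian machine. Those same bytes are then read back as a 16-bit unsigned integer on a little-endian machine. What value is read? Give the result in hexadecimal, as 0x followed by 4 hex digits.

0xC152

Stored big-endian, the bytes at ascending addresses are 52 C1.
Read back as little-endian, the first byte is least significant, giving 0xC152.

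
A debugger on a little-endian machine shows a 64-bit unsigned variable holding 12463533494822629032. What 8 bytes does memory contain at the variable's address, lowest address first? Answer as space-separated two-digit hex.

A8 EE 15 CD AD 5D F7 AC

12463533494822629032 in hexadecimal, padded to 64 bits, is 0xACF75DADCD15EEA8.
Split into bytes (most-significant first): AC F7 5D AD CD 15 EE A8.
Little-endian: lowest address holds the least-significant byte.
So at ascending addresses the bytes are A8 EE 15 CD AD 5D F7 AC.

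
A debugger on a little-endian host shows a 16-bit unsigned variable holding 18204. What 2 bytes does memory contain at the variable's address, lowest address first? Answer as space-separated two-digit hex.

18204 in hexadecimal, padded to 16 bits, is 0x471C.
Split into bytes (most-significant first): 47 1C.
Little-endian stores the least-significant byte at the lowest address.
So at ascending addresses the bytes are 1C 47.

1C 47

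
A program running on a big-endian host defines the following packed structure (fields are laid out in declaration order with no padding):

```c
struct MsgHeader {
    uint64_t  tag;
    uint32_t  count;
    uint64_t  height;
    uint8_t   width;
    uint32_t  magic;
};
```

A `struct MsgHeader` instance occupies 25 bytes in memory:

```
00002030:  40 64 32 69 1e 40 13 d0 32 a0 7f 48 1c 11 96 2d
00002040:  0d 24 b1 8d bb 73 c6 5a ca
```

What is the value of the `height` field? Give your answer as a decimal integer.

`height` follows `tag` (8 B), `count` (4 B), so it starts at offset 8 + 4 = 12 and occupies 8 bytes.
Bytes at offsets 12..19: 1C 11 96 2D 0D 24 B1 8D.
In big-endian order the high byte comes first in memory.
The bytes are already most-significant first: 0x1C11962D0D24B18D.
0x1C11962D0D24B18D = 2022562827904266637.

2022562827904266637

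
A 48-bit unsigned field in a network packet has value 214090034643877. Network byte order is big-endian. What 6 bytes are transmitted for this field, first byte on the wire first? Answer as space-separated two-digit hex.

214090034643877 in hexadecimal, padded to 48 bits, is 0xC2B6B87703A5.
Split into bytes (most-significant first): C2 B6 B8 77 03 A5.
In big-endian order the high byte comes first in memory.
So the memory order matches the most-significant-first order: C2 B6 B8 77 03 A5.

C2 B6 B8 77 03 A5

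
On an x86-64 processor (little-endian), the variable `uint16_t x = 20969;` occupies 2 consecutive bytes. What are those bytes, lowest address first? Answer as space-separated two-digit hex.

20969 in hexadecimal, padded to 16 bits, is 0x51E9.
Split into bytes (most-significant first): 51 E9.
In little-endian order the low byte comes first in memory.
So at ascending addresses the bytes are E9 51.

E9 51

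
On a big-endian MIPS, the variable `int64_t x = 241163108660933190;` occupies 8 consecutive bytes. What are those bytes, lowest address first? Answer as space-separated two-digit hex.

03 58 C8 91 D0 A9 F2 46

241163108660933190 in hexadecimal, padded to 64 bits, is 0x0358C891D0A9F246.
Split into bytes (most-significant first): 03 58 C8 91 D0 A9 F2 46.
Big-endian stores the most-significant byte at the lowest address.
So the memory order matches the most-significant-first order: 03 58 C8 91 D0 A9 F2 46.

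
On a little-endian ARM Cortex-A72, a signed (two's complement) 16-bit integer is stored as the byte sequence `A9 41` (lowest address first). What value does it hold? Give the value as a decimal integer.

Little-endian: lowest address holds the least-significant byte.
Reassemble most-significant byte first: 41 A9 → 0x41A9.
0x41A9 = 16809.

16809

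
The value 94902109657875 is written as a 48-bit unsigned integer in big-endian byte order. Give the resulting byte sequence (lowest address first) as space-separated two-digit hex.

94902109657875 in hexadecimal, padded to 48 bits, is 0x56501E88DB13.
Split into bytes (most-significant first): 56 50 1E 88 DB 13.
Big-endian: lowest address holds the most-significant byte.
So the memory order matches the most-significant-first order: 56 50 1E 88 DB 13.

56 50 1E 88 DB 13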